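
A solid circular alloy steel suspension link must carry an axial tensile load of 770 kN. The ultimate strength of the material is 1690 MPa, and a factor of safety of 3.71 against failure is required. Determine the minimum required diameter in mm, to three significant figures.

d = 46.4 mm

Allowable stress σ_allow = 1690/3.71 = 455.5 MPa.
Required area A = F/σ_allow = 770000/455.5 = 1690 mm².
A = πd²/4 → d = √(4A/π) = 46.39 mm.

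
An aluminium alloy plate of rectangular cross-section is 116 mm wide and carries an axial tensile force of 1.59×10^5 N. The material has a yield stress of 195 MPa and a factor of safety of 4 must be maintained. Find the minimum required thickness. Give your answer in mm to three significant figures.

σ_allow = 195/4 = 48.75 MPa.
Required area A = F/σ_allow = 159000/48.75 = 3262 mm².
t = A/w = 3262/116 = 28.12 mm.

t = 28.1 mm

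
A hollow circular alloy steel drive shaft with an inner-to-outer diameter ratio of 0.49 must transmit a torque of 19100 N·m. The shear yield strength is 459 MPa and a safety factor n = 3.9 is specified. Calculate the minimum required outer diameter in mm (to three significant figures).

d_o = 95.7 mm

τ_allow = 459/3.9 = 117.7 MPa.
For a hollow shaft τ = 16T/[πd_o³(1−k⁴)] with k = 0.49, so 1−k⁴ = 0.9424.
d_o³ = 16T/[π τ_allow (1−k⁴)] = 16×1.9100×10^7/(π×117.7×0.9424) = 877100 mm³.
d_o = 95.72 mm.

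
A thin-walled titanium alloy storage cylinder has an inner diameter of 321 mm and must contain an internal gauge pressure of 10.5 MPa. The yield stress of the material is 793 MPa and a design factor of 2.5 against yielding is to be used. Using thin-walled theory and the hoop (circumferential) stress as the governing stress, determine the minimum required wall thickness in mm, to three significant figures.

t = 5.31 mm

σ_allow = 793/2.5 = 317.2 MPa.
Hoop stress σ_h = pD/(2t), so t = pD/(2σ_allow) = 10.5×321/(2×317.2) = 5.313 mm.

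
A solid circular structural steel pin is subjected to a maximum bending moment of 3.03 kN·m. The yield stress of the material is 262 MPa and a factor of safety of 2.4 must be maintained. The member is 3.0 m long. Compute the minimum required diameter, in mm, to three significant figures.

d = 65.6 mm

σ_allow = 262/2.4 = 109.2 MPa.
For a solid circular section σ = 32M/(πd³), so d³ = 32M/(π σ_allow) = 32×3030000/(π×109.2) = 282700 mm³.
d = 65.63 mm.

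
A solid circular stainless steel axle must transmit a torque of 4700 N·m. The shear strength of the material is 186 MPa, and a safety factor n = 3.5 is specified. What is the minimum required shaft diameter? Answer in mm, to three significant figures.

Allowable shear stress τ_allow = 186/3.5 = 53.14 MPa.
For a solid shaft τ = 16T/(πd³), so d³ = 16T/(π τ_allow) = 16×4700000/(π×53.14) = 450400 mm³.
d = (450400)^(1/3) = 76.66 mm.

d = 76.7 mm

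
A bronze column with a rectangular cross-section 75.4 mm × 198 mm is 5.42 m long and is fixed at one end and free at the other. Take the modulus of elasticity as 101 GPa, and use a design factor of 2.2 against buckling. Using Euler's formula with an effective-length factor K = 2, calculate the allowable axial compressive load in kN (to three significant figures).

P_allow = 27.3 kN

Buckling occurs about the weak axis: I_min = h·b³/12 = 198×75.4³/12 = 7.073×10^6 mm⁴ (b = 75.4 mm is the smaller dimension).
Effective length L_e = KL = 2×5.42 m = 10840 mm.
Euler critical load P_cr = π²EI/L_e² = π²×101000×7.073×10^6/10840² = 60000 N.
P_allow = P_cr/n = 60000/2.2 = 27270 N.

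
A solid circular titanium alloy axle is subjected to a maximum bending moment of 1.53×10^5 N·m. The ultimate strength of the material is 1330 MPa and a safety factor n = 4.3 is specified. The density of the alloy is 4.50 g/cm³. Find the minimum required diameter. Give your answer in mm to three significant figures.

σ_allow = 1330/4.3 = 309.3 MPa.
For a solid circular section σ = 32M/(πd³), so d³ = 32M/(π σ_allow) = 32×1.5300×10^8/(π×309.3) = 5.039×10^6 mm³.
d = 171.4 mm.

d = 171 mm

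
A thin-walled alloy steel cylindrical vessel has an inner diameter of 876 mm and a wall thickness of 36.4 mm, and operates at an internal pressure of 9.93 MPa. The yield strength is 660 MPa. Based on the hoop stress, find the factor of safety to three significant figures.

n = 5.52

σ_h = pD/(2t) = 9.93×876/(2×36.4) = 119.5 MPa.
n = 660/119.5 = 5.524.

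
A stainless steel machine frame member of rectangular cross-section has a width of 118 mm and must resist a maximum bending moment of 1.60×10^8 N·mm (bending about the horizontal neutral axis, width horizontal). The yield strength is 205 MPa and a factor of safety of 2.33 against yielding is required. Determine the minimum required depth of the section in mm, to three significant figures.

σ_allow = 205/2.33 = 87.98 MPa.
For a rectangular section σ = 6M/(bh²), so h² = 6M/(b σ_allow) = 6×1.6000×10^8/(118×87.98) = 92470 mm².
h = 304.1 mm.

h = 304 mm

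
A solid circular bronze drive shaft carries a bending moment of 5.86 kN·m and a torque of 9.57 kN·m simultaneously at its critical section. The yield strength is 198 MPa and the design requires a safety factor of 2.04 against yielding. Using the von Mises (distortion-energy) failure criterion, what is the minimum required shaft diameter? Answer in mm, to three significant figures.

σ_allow = σ_y/n = 198/2.04 = 97.06 MPa.
For a solid shaft σ_b = 32M/(πd³) and τ = 16T/(πd³), so the von Mises stress is σ' = (16/πd³)·√(4M²+3T²).
√(4M²+3T²) = √(4×(5.860×10^6)² + 3×(9.570×10^6)²) = 2.030×10^7 N·mm.
d³ = 16×2.030×10^7/(π×97.06) = 1.065×10^6 mm³.
d = 102.1 mm.

d = 102 mm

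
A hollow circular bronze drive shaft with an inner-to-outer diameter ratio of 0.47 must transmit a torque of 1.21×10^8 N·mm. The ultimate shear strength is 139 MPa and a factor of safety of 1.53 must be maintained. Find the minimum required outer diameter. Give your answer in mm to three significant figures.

d_o = 192 mm

τ_allow = 139/1.53 = 90.85 MPa.
For a hollow shaft τ = 16T/[πd_o³(1−k⁴)] with k = 0.47, so 1−k⁴ = 0.9512.
d_o³ = 16T/[π τ_allow (1−k⁴)] = 16×1.2100×10^8/(π×90.85×0.9512) = 7.131×10^6 mm³.
d_o = 192.5 mm.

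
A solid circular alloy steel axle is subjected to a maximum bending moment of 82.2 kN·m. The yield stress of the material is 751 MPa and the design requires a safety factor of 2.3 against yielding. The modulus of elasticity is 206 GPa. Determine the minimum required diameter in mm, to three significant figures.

d = 137 mm

σ_allow = 751/2.3 = 326.5 MPa.
For a solid circular section σ = 32M/(πd³), so d³ = 32M/(π σ_allow) = 32×8.2200×10^7/(π×326.5) = 2.564×10^6 mm³.
d = 136.9 mm.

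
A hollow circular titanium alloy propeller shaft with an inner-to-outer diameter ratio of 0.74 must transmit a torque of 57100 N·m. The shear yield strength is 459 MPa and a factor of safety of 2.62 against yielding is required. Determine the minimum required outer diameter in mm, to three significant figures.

d_o = 133 mm

τ_allow = 459/2.62 = 175.2 MPa.
For a hollow shaft τ = 16T/[πd_o³(1−k⁴)] with k = 0.74, so 1−k⁴ = 0.7001.
d_o³ = 16T/[π τ_allow (1−k⁴)] = 16×5.7100×10^7/(π×175.2×0.7001) = 2.371×10^6 mm³.
d_o = 133.3 mm.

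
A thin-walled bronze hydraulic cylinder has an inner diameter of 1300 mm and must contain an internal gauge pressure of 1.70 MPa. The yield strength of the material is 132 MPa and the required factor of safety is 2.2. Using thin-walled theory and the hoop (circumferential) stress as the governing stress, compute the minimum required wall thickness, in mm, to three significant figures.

t = 18.4 mm

σ_allow = 132/2.2 = 60.00 MPa.
Hoop stress σ_h = pD/(2t), so t = pD/(2σ_allow) = 1.70×1300/(2×60.00) = 18.42 mm.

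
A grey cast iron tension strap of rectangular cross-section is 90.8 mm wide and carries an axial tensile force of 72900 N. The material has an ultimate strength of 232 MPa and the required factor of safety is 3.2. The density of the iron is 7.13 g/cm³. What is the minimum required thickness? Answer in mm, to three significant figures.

σ_allow = 232/3.2 = 72.50 MPa.
Required area A = F/σ_allow = 72900/72.50 = 1006 mm².
t = A/w = 1006/90.8 = 11.07 mm.

t = 11.1 mm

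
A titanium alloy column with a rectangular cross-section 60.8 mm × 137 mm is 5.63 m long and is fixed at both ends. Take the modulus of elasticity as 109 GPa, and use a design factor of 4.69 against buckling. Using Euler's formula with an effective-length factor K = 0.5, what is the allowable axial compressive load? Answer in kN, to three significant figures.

P_allow = 74.3 kN

Buckling occurs about the weak axis: I_min = h·b³/12 = 137×60.8³/12 = 2.566×10^6 mm⁴ (b = 60.8 mm is the smaller dimension).
Effective length L_e = KL = 0.5×5.63 m = 2815 mm.
Euler critical load P_cr = π²EI/L_e² = π²×109000×2.566×10^6/2815² = 348400 N.
P_allow = P_cr/n = 348400/4.69 = 74280 N.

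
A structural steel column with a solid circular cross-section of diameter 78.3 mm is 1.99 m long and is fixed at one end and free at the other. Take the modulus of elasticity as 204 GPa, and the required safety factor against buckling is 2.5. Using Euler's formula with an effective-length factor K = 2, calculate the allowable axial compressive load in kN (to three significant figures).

I = πd⁴/64 = π×78.3⁴/64 = 1.845×10^6 mm⁴.
Effective length L_e = KL = 2×1.99 m = 3980 mm.
Euler critical load P_cr = π²EI/L_e² = π²×204000×1.845×10^6/3980² = 234500 N.
P_allow = P_cr/n = 234500/2.5 = 93810 N.

P_allow = 93.8 kN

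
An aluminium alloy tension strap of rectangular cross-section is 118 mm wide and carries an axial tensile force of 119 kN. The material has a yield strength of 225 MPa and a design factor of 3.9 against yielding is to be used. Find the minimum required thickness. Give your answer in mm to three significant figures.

t = 17.5 mm

σ_allow = 225/3.9 = 57.69 MPa.
Required area A = F/σ_allow = 119000/57.69 = 2063 mm².
t = A/w = 2063/118 = 17.48 mm.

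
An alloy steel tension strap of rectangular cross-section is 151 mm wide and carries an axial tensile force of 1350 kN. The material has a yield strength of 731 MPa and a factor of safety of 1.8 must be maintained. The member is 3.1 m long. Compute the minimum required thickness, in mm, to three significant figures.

t = 22.0 mm

σ_allow = 731/1.8 = 406.1 MPa.
Required area A = F/σ_allow = 1350000/406.1 = 3324 mm².
t = A/w = 3324/151 = 22.01 mm.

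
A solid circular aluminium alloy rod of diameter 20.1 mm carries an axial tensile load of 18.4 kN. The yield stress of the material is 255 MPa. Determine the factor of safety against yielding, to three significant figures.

A = πd²/4 = 317.3 mm².
σ = F/A = 18400/317.3 = 57.99 MPa.
n = 255/57.99 = 4.397.

n = 4.40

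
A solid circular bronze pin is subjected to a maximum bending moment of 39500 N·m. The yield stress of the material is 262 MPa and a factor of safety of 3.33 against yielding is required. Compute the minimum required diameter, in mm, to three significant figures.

σ_allow = 262/3.33 = 78.68 MPa.
For a solid circular section σ = 32M/(πd³), so d³ = 32M/(π σ_allow) = 32×3.9500×10^7/(π×78.68) = 5.114×10^6 mm³.
d = 172.3 mm.

d = 172 mm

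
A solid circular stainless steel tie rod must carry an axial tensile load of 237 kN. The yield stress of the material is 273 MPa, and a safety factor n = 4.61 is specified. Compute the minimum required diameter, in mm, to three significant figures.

Allowable stress σ_allow = 273/4.61 = 59.22 MPa.
Required area A = F/σ_allow = 237000/59.22 = 4002 mm².
A = πd²/4 → d = √(4A/π) = 71.38 mm.

d = 71.4 mm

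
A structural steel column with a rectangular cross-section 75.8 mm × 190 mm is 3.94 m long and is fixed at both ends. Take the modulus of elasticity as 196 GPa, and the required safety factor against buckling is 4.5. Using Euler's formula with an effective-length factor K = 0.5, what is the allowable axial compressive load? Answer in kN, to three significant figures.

Buckling occurs about the weak axis: I_min = h·b³/12 = 190×75.8³/12 = 6.896×10^6 mm⁴ (b = 75.8 mm is the smaller dimension).
Effective length L_e = KL = 0.5×3.94 m = 1970 mm.
Euler critical load P_cr = π²EI/L_e² = π²×196000×6.896×10^6/1970² = 3.437×10^6 N.
P_allow = P_cr/n = 3.437×10^6/4.5 = 763800 N.

P_allow = 764 kN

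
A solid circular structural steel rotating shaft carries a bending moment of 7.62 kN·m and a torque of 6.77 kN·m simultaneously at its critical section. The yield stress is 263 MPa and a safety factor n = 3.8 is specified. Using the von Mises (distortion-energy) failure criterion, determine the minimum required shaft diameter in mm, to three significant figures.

d = 112 mm

σ_allow = σ_y/n = 263/3.8 = 69.21 MPa.
For a solid shaft σ_b = 32M/(πd³) and τ = 16T/(πd³), so the von Mises stress is σ' = (16/πd³)·√(4M²+3T²).
√(4M²+3T²) = √(4×(7.620×10^6)² + 3×(6.770×10^6)²) = 1.923×10^7 N·mm.
d³ = 16×1.923×10^7/(π×69.21) = 1.415×10^6 mm³.
d = 112.3 mm.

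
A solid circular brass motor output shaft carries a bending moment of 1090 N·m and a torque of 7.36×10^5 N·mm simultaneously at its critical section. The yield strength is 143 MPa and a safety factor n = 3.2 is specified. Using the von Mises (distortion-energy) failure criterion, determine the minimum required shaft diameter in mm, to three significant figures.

σ_allow = σ_y/n = 143/3.2 = 44.69 MPa.
For a solid shaft σ_b = 32M/(πd³) and τ = 16T/(πd³), so the von Mises stress is σ' = (16/πd³)·√(4M²+3T²).
√(4M²+3T²) = √(4×(1.090×10^6)² + 3×(736000)²) = 2.525×10^6 N·mm.
d³ = 16×2.525×10^6/(π×44.69) = 287800 mm³.
d = 66.02 mm.

d = 66.0 mm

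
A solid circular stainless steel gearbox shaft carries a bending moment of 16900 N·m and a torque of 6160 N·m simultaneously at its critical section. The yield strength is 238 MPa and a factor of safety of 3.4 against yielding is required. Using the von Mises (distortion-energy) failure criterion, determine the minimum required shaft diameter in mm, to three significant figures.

σ_allow = σ_y/n = 238/3.4 = 70.00 MPa.
For a solid shaft σ_b = 32M/(πd³) and τ = 16T/(πd³), so the von Mises stress is σ' = (16/πd³)·√(4M²+3T²).
√(4M²+3T²) = √(4×(1.690×10^7)² + 3×(6.160×10^6)²) = 3.544×10^7 N·mm.
d³ = 16×3.544×10^7/(π×70.00) = 2.579×10^6 mm³.
d = 137.1 mm.

d = 137 mm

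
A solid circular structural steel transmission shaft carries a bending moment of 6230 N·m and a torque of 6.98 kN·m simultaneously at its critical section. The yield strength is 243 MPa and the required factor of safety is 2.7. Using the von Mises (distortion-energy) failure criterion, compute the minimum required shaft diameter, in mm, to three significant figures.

σ_allow = σ_y/n = 243/2.7 = 90.00 MPa.
For a solid shaft σ_b = 32M/(πd³) and τ = 16T/(πd³), so the von Mises stress is σ' = (16/πd³)·√(4M²+3T²).
√(4M²+3T²) = √(4×(6.230×10^6)² + 3×(6.980×10^6)²) = 1.736×10^7 N·mm.
d³ = 16×1.736×10^7/(π×90.00) = 982400 mm³.
d = 99.41 mm.

d = 99.4 mm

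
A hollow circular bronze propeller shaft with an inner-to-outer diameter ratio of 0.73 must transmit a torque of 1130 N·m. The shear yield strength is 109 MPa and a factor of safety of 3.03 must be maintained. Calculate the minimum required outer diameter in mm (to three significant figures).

d_o = 60.7 mm

τ_allow = 109/3.03 = 35.97 MPa.
For a hollow shaft τ = 16T/[πd_o³(1−k⁴)] with k = 0.73, so 1−k⁴ = 0.7160.
d_o³ = 16T/[π τ_allow (1−k⁴)] = 16×1130000/(π×35.97×0.7160) = 223400 mm³.
d_o = 60.68 mm.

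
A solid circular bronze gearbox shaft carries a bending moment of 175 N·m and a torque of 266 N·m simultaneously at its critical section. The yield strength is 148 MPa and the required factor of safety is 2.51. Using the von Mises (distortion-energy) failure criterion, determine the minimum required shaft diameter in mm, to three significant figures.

σ_allow = σ_y/n = 148/2.51 = 58.96 MPa.
For a solid shaft σ_b = 32M/(πd³) and τ = 16T/(πd³), so the von Mises stress is σ' = (16/πd³)·√(4M²+3T²).
√(4M²+3T²) = √(4×(175000)² + 3×(266000)²) = 578600 N·mm.
d³ = 16×578600/(π×58.96) = 49980 mm³.
d = 36.83 mm.

d = 36.8 mm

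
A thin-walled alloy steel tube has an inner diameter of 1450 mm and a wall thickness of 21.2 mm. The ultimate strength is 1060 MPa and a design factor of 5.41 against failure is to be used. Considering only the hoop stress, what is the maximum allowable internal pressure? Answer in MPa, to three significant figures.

p_allow = 5.73 MPa

σ_allow = 1060/5.41 = 195.9 MPa.
σ_h = pD/(2t) → p_allow = 2σ_allow t/D = 2×195.9×21.2/1450 = 5.729 MPa.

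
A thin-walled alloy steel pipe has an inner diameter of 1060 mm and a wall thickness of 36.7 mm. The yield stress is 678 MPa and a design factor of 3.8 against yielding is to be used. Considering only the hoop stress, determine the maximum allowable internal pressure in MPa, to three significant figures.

σ_allow = 678/3.8 = 178.4 MPa.
σ_h = pD/(2t) → p_allow = 2σ_allow t/D = 2×178.4×36.7/1060 = 12.35 MPa.

p_allow = 12.4 MPa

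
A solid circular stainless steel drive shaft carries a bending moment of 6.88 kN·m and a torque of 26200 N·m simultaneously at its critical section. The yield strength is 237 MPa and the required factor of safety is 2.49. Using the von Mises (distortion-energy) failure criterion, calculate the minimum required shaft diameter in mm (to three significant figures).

σ_allow = σ_y/n = 237/2.49 = 95.18 MPa.
For a solid shaft σ_b = 32M/(πd³) and τ = 16T/(πd³), so the von Mises stress is σ' = (16/πd³)·√(4M²+3T²).
√(4M²+3T²) = √(4×(6.880×10^6)² + 3×(2.620×10^7)²) = 4.742×10^7 N·mm.
d³ = 16×4.742×10^7/(π×95.18) = 2.537×10^6 mm³.
d = 136.4 mm.

d = 136 mm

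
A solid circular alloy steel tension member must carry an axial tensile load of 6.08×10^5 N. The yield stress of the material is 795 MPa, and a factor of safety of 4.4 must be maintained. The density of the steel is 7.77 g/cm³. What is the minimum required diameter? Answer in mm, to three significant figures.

d = 65.5 mm

Allowable stress σ_allow = 795/4.4 = 180.7 MPa.
Required area A = F/σ_allow = 608000/180.7 = 3365 mm².
A = πd²/4 → d = √(4A/π) = 65.46 mm.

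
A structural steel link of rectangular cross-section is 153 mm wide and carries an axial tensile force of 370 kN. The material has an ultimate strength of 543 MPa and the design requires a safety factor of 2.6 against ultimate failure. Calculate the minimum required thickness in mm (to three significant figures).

t = 11.6 mm

σ_allow = 543/2.6 = 208.8 MPa.
Required area A = F/σ_allow = 370000/208.8 = 1772 mm².
t = A/w = 1772/153 = 11.58 mm.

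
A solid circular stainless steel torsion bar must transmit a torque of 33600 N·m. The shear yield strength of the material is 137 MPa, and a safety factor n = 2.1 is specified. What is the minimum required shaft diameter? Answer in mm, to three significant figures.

d = 138 mm

Allowable shear stress τ_allow = 137/2.1 = 65.24 MPa.
For a solid shaft τ = 16T/(πd³), so d³ = 16T/(π τ_allow) = 16×3.3600×10^7/(π×65.24) = 2.623×10^6 mm³.
d = (2.623×10^6)^(1/3) = 137.9 mm.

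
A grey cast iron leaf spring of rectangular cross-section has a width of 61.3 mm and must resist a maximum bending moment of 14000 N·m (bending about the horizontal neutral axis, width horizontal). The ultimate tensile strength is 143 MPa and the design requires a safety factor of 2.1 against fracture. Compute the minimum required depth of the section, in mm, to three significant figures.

h = 142 mm

σ_allow = 143/2.1 = 68.10 MPa.
For a rectangular section σ = 6M/(bh²), so h² = 6M/(b σ_allow) = 6×1.4000×10^7/(61.3×68.10) = 20120 mm².
h = 141.9 mm.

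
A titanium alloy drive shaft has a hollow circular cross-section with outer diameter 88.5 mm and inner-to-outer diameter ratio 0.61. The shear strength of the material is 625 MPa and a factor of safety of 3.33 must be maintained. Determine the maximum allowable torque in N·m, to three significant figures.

τ_allow = 625/3.33 = 187.7 MPa.
For a hollow shaft T_allow = τ_allow·πd_o³(1−k⁴)/16 with 1−k⁴ = 0.8615, so πd_o³(1−k⁴)/16 = 117300 mm³.
T_allow = 187.7×117300 = 2.201×10^7 N·mm = 22010 N·m.

T_allow = 22000 N·m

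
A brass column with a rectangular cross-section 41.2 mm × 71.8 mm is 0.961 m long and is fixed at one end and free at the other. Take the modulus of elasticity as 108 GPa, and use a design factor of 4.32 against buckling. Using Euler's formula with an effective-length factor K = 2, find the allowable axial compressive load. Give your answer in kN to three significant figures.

Buckling occurs about the weak axis: I_min = h·b³/12 = 71.8×41.2³/12 = 418400 mm⁴ (b = 41.2 mm is the smaller dimension).
Effective length L_e = KL = 2×0.961 m = 1922 mm.
Euler critical load P_cr = π²EI/L_e² = π²×108000×418400/1922² = 120700 N.
P_allow = P_cr/n = 120700/4.32 = 27950 N.

P_allow = 27.9 kN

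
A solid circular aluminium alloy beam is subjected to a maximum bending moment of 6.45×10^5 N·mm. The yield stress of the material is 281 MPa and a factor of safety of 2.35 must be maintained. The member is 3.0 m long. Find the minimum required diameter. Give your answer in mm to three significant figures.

σ_allow = 281/2.35 = 119.6 MPa.
For a solid circular section σ = 32M/(πd³), so d³ = 32M/(π σ_allow) = 32×645000/(π×119.6) = 54940 mm³.
d = 38.02 mm.

d = 38.0 mm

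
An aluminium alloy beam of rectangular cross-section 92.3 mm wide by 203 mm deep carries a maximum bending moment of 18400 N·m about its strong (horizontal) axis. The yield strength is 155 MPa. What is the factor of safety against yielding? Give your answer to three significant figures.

n = 5.34

Section modulus S = bh²/6 = 92.3×203²/6 = 633900 mm³.
σ = M/S = 1.8400×10^7/633900 = 29.03 MPa.
n = 155/29.03 = 5.340.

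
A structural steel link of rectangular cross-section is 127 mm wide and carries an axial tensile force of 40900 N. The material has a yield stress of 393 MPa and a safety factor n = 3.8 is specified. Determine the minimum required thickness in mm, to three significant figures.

t = 3.11 mm

σ_allow = 393/3.8 = 103.4 MPa.
Required area A = F/σ_allow = 40900/103.4 = 395.5 mm².
t = A/w = 395.5/127 = 3.114 mm.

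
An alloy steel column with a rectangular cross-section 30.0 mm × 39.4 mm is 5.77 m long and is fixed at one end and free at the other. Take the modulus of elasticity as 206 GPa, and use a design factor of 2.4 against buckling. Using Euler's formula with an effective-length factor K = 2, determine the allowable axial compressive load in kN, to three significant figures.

Buckling occurs about the weak axis: I_min = h·b³/12 = 39.4×30.0³/12 = 88650 mm⁴ (b = 30.0 mm is the smaller dimension).
Effective length L_e = KL = 2×5.77 m = 11540 mm.
Euler critical load P_cr = π²EI/L_e² = π²×206000×88650/11540² = 1353 N.
P_allow = P_cr/n = 1353/2.4 = 563.9 N.

P_allow = 0.564 kN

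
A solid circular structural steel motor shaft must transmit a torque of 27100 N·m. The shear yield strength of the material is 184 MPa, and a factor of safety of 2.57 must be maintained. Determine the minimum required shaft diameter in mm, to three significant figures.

d = 124 mm

Allowable shear stress τ_allow = 184/2.57 = 71.60 MPa.
For a solid shaft τ = 16T/(πd³), so d³ = 16T/(π τ_allow) = 16×2.7100×10^7/(π×71.60) = 1.928×10^6 mm³.
d = (1.928×10^6)^(1/3) = 124.5 mm.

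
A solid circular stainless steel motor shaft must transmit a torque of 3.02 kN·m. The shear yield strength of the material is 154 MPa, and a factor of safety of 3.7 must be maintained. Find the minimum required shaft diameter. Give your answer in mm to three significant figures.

Allowable shear stress τ_allow = 154/3.7 = 41.62 MPa.
For a solid shaft τ = 16T/(πd³), so d³ = 16T/(π τ_allow) = 16×3020000/(π×41.62) = 369500 mm³.
d = (369500)^(1/3) = 71.76 mm.

d = 71.8 mm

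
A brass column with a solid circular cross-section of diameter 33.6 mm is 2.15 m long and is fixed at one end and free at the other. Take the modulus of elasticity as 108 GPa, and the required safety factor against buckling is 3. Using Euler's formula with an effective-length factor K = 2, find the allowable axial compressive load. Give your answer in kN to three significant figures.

I = πd⁴/64 = π×33.6⁴/64 = 62560 mm⁴.
Effective length L_e = KL = 2×2.15 m = 4300 mm.
Euler critical load P_cr = π²EI/L_e² = π²×108000×62560/4300² = 3607 N.
P_allow = P_cr/n = 3607/3 = 1202 N.

P_allow = 1.20 kN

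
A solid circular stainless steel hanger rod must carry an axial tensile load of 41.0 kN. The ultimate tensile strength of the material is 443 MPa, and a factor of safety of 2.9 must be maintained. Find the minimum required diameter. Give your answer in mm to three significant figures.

d = 18.5 mm

Allowable stress σ_allow = 443/2.9 = 152.8 MPa.
Required area A = F/σ_allow = 41000/152.8 = 268.4 mm².
A = πd²/4 → d = √(4A/π) = 18.49 mm.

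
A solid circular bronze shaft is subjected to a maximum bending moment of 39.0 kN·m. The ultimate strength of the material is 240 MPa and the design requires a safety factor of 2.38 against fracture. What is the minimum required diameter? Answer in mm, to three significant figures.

σ_allow = 240/2.38 = 100.8 MPa.
For a solid circular section σ = 32M/(πd³), so d³ = 32M/(π σ_allow) = 32×3.9000×10^7/(π×100.8) = 3.939×10^6 mm³.
d = 157.9 mm.

d = 158 mm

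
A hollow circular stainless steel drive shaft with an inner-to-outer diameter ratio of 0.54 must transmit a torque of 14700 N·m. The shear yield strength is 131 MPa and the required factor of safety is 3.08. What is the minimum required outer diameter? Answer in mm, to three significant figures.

d_o = 124 mm

τ_allow = 131/3.08 = 42.53 MPa.
For a hollow shaft τ = 16T/[πd_o³(1−k⁴)] with k = 0.54, so 1−k⁴ = 0.9150.
d_o³ = 16T/[π τ_allow (1−k⁴)] = 16×1.4700×10^7/(π×42.53×0.9150) = 1.924×10^6 mm³.
d_o = 124.4 mm.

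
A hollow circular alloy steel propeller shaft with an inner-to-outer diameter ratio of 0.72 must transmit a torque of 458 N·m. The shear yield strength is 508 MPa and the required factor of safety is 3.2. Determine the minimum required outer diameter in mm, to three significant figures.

d_o = 27.2 mm

τ_allow = 508/3.2 = 158.8 MPa.
For a hollow shaft τ = 16T/[πd_o³(1−k⁴)] with k = 0.72, so 1−k⁴ = 0.7313.
d_o³ = 16T/[π τ_allow (1−k⁴)] = 16×458000/(π×158.8×0.7313) = 20090 mm³.
d_o = 27.19 mm.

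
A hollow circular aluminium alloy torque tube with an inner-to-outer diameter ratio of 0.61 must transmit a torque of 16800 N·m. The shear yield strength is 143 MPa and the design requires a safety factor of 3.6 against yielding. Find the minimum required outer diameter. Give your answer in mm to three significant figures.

d_o = 136 mm

τ_allow = 143/3.6 = 39.72 MPa.
For a hollow shaft τ = 16T/[πd_o³(1−k⁴)] with k = 0.61, so 1−k⁴ = 0.8615.
d_o³ = 16T/[π τ_allow (1−k⁴)] = 16×1.6800×10^7/(π×39.72×0.8615) = 2.500×10^6 mm³.
d_o = 135.7 mm.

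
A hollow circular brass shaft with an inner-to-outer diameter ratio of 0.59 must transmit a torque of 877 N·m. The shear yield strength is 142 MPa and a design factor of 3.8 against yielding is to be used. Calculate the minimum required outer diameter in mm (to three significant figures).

τ_allow = 142/3.8 = 37.37 MPa.
For a hollow shaft τ = 16T/[πd_o³(1−k⁴)] with k = 0.59, so 1−k⁴ = 0.8788.
d_o³ = 16T/[π τ_allow (1−k⁴)] = 16×877000/(π×37.37×0.8788) = 136000 mm³.
d_o = 51.43 mm.

d_o = 51.4 mm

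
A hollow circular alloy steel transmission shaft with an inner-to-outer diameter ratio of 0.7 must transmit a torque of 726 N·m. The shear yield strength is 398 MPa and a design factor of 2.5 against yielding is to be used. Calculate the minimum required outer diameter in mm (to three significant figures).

τ_allow = 398/2.5 = 159.2 MPa.
For a hollow shaft τ = 16T/[πd_o³(1−k⁴)] with k = 0.7, so 1−k⁴ = 0.7599.
d_o³ = 16T/[π τ_allow (1−k⁴)] = 16×726000/(π×159.2×0.7599) = 30560 mm³.
d_o = 31.27 mm.

d_o = 31.3 mm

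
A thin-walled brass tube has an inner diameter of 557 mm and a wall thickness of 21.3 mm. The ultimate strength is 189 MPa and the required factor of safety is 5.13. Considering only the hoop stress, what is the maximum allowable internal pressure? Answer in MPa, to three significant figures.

σ_allow = 189/5.13 = 36.84 MPa.
σ_h = pD/(2t) → p_allow = 2σ_allow t/D = 2×36.84×21.3/557 = 2.818 MPa.

p_allow = 2.82 MPa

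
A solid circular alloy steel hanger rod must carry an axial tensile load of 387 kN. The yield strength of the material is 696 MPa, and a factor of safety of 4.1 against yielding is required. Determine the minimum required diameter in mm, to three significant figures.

d = 53.9 mm

Allowable stress σ_allow = 696/4.1 = 169.8 MPa.
Required area A = F/σ_allow = 387000/169.8 = 2280 mm².
A = πd²/4 → d = √(4A/π) = 53.88 mm.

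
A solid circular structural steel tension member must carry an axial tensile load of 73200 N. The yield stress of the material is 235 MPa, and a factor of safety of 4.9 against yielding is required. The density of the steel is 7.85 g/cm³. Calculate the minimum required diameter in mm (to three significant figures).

d = 44.1 mm

Allowable stress σ_allow = 235/4.9 = 47.96 MPa.
Required area A = F/σ_allow = 73200/47.96 = 1526 mm².
A = πd²/4 → d = √(4A/π) = 44.08 mm.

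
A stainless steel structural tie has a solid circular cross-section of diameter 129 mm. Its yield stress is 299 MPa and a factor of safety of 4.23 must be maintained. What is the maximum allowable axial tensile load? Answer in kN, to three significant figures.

F_allow = 924 kN

σ_allow = 299/4.23 = 70.69 MPa.
A = πd²/4 = π×129²/4 = 13070 mm².
F_allow = σ_allow × A = 70.69×13070 = 923800 N.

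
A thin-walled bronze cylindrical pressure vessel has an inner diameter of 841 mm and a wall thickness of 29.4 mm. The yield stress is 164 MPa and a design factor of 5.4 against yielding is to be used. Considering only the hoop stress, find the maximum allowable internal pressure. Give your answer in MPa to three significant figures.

p_allow = 2.12 MPa

σ_allow = 164/5.4 = 30.37 MPa.
σ_h = pD/(2t) → p_allow = 2σ_allow t/D = 2×30.37×29.4/841 = 2.123 MPa.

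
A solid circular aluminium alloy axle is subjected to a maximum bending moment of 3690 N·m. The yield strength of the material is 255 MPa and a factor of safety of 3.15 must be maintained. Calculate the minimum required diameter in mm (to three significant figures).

σ_allow = 255/3.15 = 80.95 MPa.
For a solid circular section σ = 32M/(πd³), so d³ = 32M/(π σ_allow) = 32×3690000/(π×80.95) = 464300 mm³.
d = 77.43 mm.

d = 77.4 mm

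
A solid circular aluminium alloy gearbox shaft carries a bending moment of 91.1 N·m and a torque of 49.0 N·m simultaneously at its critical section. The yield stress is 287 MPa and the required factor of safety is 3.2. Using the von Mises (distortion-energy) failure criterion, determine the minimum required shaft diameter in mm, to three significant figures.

σ_allow = σ_y/n = 287/3.2 = 89.69 MPa.
For a solid shaft σ_b = 32M/(πd³) and τ = 16T/(πd³), so the von Mises stress is σ' = (16/πd³)·√(4M²+3T²).
√(4M²+3T²) = √(4×(91100)² + 3×(49000)²) = 201000 N·mm.
d³ = 16×201000/(π×89.69) = 11410 mm³.
d = 22.52 mm.

d = 22.5 mm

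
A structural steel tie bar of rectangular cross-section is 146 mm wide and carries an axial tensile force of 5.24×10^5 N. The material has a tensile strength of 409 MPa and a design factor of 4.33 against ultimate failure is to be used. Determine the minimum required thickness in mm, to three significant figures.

σ_allow = 409/4.33 = 94.46 MPa.
Required area A = F/σ_allow = 524000/94.46 = 5547 mm².
t = A/w = 5547/146 = 38.00 mm.

t = 38.0 mm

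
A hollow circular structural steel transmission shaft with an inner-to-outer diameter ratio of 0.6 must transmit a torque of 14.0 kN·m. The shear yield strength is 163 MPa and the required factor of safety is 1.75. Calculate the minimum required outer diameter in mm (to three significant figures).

d_o = 95.8 mm

τ_allow = 163/1.75 = 93.14 MPa.
For a hollow shaft τ = 16T/[πd_o³(1−k⁴)] with k = 0.6, so 1−k⁴ = 0.8704.
d_o³ = 16T/[π τ_allow (1−k⁴)] = 16×1.4000×10^7/(π×93.14×0.8704) = 879500 mm³.
d_o = 95.81 mm.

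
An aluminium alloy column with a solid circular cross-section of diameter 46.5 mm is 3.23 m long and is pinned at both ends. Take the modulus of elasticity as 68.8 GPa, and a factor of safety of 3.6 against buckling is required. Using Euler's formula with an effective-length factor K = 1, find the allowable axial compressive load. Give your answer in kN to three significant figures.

I = πd⁴/64 = π×46.5⁴/64 = 229500 mm⁴.
Effective length L_e = KL = 1×3.23 m = 3230 mm.
Euler critical load P_cr = π²EI/L_e² = π²×68800×229500/3230² = 14940 N.
P_allow = P_cr/n = 14940/3.6 = 4149 N.

P_allow = 4.15 kN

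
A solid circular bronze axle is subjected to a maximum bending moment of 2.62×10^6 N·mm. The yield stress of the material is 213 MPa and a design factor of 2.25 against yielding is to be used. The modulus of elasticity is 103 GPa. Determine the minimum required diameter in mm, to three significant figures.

d = 65.6 mm

σ_allow = 213/2.25 = 94.67 MPa.
For a solid circular section σ = 32M/(πd³), so d³ = 32M/(π σ_allow) = 32×2620000/(π×94.67) = 281900 mm³.
d = 65.57 mm.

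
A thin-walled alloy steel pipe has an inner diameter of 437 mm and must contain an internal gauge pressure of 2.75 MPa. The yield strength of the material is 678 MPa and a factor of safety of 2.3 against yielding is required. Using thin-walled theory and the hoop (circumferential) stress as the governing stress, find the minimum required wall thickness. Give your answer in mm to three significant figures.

t = 2.04 mm

σ_allow = 678/2.3 = 294.8 MPa.
Hoop stress σ_h = pD/(2t), so t = pD/(2σ_allow) = 2.75×437/(2×294.8) = 2.038 mm.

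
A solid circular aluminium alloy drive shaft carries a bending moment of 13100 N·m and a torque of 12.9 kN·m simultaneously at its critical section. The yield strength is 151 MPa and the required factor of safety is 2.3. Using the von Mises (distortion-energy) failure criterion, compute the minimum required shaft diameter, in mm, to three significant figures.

d = 139 mm

σ_allow = σ_y/n = 151/2.3 = 65.65 MPa.
For a solid shaft σ_b = 32M/(πd³) and τ = 16T/(πd³), so the von Mises stress is σ' = (16/πd³)·√(4M²+3T²).
√(4M²+3T²) = √(4×(1.310×10^7)² + 3×(1.290×10^7)²) = 3.443×10^7 N·mm.
d³ = 16×3.443×10^7/(π×65.65) = 2.671×10^6 mm³.
d = 138.8 mm.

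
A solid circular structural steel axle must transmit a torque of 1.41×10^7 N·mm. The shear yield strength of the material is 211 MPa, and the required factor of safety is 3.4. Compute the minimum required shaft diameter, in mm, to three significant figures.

Allowable shear stress τ_allow = 211/3.4 = 62.06 MPa.
For a solid shaft τ = 16T/(πd³), so d³ = 16T/(π τ_allow) = 16×1.4100×10^7/(π×62.06) = 1.157×10^6 mm³.
d = (1.157×10^6)^(1/3) = 105.0 mm.

d = 105 mm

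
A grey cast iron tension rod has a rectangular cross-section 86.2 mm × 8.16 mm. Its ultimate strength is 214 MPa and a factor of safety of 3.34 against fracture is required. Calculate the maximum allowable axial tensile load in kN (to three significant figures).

F_allow = 45.1 kN

σ_allow = 214/3.34 = 64.07 MPa.
A = 86.2×8.16 = 703.4 mm².
F_allow = σ_allow × A = 64.07×703.4 = 45070 N.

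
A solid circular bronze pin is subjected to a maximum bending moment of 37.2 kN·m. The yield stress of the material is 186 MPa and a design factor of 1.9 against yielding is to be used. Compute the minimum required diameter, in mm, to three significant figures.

σ_allow = 186/1.9 = 97.89 MPa.
For a solid circular section σ = 32M/(πd³), so d³ = 32M/(π σ_allow) = 32×3.7200×10^7/(π×97.89) = 3.871×10^6 mm³.
d = 157.0 mm.

d = 157 mm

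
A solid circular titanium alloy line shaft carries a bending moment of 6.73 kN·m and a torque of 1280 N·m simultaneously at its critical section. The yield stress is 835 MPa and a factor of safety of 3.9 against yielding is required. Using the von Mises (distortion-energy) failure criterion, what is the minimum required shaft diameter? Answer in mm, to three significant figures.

d = 68.7 mm

σ_allow = σ_y/n = 835/3.9 = 214.1 MPa.
For a solid shaft σ_b = 32M/(πd³) and τ = 16T/(πd³), so the von Mises stress is σ' = (16/πd³)·√(4M²+3T²).
√(4M²+3T²) = √(4×(6.730×10^6)² + 3×(1.280×10^6)²) = 1.364×10^7 N·mm.
d³ = 16×1.364×10^7/(π×214.1) = 324500 mm³.
d = 68.72 mm.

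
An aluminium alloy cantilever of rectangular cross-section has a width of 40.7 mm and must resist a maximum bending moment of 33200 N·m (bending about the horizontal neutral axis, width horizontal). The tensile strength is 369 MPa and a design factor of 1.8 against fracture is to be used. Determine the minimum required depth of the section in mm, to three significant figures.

h = 155 mm

σ_allow = 369/1.8 = 205.0 MPa.
For a rectangular section σ = 6M/(bh²), so h² = 6M/(b σ_allow) = 6×3.3200×10^7/(40.7×205.0) = 23870 mm².
h = 154.5 mm.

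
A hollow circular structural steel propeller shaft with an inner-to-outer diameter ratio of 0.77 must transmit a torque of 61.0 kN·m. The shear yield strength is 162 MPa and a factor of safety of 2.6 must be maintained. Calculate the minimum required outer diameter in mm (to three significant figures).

τ_allow = 162/2.6 = 62.31 MPa.
For a hollow shaft τ = 16T/[πd_o³(1−k⁴)] with k = 0.77, so 1−k⁴ = 0.6485.
d_o³ = 16T/[π τ_allow (1−k⁴)] = 16×6.1000×10^7/(π×62.31×0.6485) = 7.689×10^6 mm³.
d_o = 197.4 mm.

d_o = 197 mm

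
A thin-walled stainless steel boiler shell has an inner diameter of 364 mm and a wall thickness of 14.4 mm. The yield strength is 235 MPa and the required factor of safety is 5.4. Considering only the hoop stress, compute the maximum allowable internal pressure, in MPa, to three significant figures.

p_allow = 3.44 MPa

σ_allow = 235/5.4 = 43.52 MPa.
σ_h = pD/(2t) → p_allow = 2σ_allow t/D = 2×43.52×14.4/364 = 3.443 MPa.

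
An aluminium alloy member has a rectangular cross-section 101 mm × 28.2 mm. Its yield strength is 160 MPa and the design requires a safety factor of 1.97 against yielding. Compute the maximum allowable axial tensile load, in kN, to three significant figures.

F_allow = 231 kN

σ_allow = 160/1.97 = 81.22 MPa.
A = 101×28.2 = 2848 mm².
F_allow = σ_allow × A = 81.22×2848 = 231300 N.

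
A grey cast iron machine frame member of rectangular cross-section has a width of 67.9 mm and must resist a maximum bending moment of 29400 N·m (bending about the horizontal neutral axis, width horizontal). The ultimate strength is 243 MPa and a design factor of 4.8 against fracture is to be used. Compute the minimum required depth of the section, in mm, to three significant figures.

σ_allow = 243/4.8 = 50.62 MPa.
For a rectangular section σ = 6M/(bh²), so h² = 6M/(b σ_allow) = 6×2.9400×10^7/(67.9×50.62) = 51320 mm².
h = 226.5 mm.

h = 227 mm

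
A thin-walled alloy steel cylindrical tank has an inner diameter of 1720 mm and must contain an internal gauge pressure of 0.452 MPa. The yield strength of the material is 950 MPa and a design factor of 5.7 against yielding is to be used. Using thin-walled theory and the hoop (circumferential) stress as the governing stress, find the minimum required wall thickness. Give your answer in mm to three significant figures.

σ_allow = 950/5.7 = 166.7 MPa.
Hoop stress σ_h = pD/(2t), so t = pD/(2σ_allow) = 0.452×1720/(2×166.7) = 2.332 mm.

t = 2.33 mm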